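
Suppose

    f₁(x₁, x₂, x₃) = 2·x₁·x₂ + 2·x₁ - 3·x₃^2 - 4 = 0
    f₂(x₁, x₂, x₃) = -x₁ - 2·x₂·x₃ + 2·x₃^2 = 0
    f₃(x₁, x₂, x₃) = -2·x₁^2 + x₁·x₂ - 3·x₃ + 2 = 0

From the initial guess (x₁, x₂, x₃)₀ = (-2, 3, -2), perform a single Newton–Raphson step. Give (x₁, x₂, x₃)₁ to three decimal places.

(0.245, 8.061, 0.857)

At (-2, 3, -2): F = (-32.000, 22.000, -6.000).
Jacobian J = [[2·x₂ + 2, 2·x₁, -6·x₃], [-1, -2·x₃, -2·x₂ + 4·x₃], [-4·x₁ + x₂, x₁, -3]].
At the point, J = [[8.000, -4.000, 12.000], [-1.000, 4.000, -14.000], [11.000, -2.000, -3.000]] (det J = -196.000).
Solving J·Δ = −F gives Δ = (2.245, 5.061, 2.857).
Then the next iterate is (x₁, x₂, x₃)₁ = (0.245, 8.061, 0.857).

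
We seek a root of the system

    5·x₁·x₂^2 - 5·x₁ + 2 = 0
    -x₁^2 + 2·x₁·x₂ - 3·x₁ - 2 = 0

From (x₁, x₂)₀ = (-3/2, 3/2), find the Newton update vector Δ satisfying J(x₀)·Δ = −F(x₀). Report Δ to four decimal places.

At (-3/2, 3/2): F = (-7.3750, -4.2500).
Jacobian J = [[5·x₂^2 - 5, 10·x₁·x₂], [-2·x₁ + 2·x₂ - 3, 2·x₁]].
At the point, J = [[6.2500, -22.5000], [3.0000, -3.0000]] (det J = 48.7500).
Solving J·Δ = −F gives Δ = (1.5077, 0.0910).

(1.5077, 0.0910)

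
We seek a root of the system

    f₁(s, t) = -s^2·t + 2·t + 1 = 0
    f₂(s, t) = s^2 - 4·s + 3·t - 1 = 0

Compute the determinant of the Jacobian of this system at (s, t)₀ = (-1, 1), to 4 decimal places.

12.0000

J = [[-2·s·t, -s^2 + 2], [2·s - 4, 3]].
At the point, J = [[2.0000, 1.0000], [-6.0000, 3.0000]].
det J = 12.0000.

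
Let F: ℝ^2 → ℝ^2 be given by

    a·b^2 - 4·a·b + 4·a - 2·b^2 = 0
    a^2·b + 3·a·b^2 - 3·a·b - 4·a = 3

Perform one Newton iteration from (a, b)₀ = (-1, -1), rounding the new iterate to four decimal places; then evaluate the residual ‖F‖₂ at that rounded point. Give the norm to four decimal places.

3.2617

At (-1, -1): F = (-11.0000, -6.0000).
Jacobian J = [[b^2 - 4·b + 4, 2·a·b - 4·a - 4·b], [2·a·b + 3·b^2 - 3·b - 4, a^2 + 6·a·b - 3·a]].
At the point, J = [[9.0000, 10.0000], [4.0000, 10.0000]] (det J = 50.0000).
Solving J·Δ = −F gives Δ = (1.0000, 0.2000).
Then the next iterate is (a, b)₁ = (0.0000, -0.8000).
Re-evaluating at (0.0000, -0.8000): F = (-1.2800, -3.0000), so ‖F‖₂ = 3.2617.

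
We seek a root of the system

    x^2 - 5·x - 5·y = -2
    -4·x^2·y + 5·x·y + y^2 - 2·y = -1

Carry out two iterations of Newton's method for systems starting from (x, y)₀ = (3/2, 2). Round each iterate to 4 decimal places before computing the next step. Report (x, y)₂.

At (3/2, 2): F = (-13.2500, -2.0000).
Jacobian J = [[2·x - 5, -5], [-8·x·y + 5·y, -4·x^2 + 5·x + 2·y - 2]].
At the point, J = [[-2.0000, -5.0000], [-14.0000, 0.5000]] (det J = -71.0000).
Solving J·Δ = −F gives Δ = (-0.2342, -2.5563).
Then the next iterate is (x, y)₁ = (1.2658, -0.5563).
Round to (1.2658, -0.5563) and repeat: F = (0.054750, 2.466573), J = [[-2.4684, -5.0000], [2.851816, -3.192599]].
Δ = (-0.5492, 0.2821), so (x, y)₂ = (0.7166, -0.2742).

(0.7166, -0.2742)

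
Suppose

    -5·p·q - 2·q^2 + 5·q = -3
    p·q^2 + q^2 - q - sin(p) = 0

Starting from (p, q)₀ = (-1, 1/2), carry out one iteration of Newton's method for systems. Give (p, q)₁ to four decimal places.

At (-1, 1/2): F = (7.5000, 0.341471).
Jacobian J = [[-5·q, -5·p - 4·q + 5], [q^2 - cos(p), 2·p·q + 2·q - 1]].
At the point, J = [[-2.5000, 8.0000], [-0.290302, -1.0000]] (det J = 4.822418).
Solving J·Δ = −F gives Δ = (2.1217, -0.2745).
Then the next iterate is (p, q)₁ = (1.1217, 0.2255).

(1.1217, 0.2255)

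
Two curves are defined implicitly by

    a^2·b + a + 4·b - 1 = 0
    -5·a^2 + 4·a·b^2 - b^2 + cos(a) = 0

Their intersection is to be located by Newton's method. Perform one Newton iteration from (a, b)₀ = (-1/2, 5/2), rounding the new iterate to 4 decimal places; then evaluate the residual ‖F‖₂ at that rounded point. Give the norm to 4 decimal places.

4.9579

At (-1/2, 5/2): F = (9.1250, -19.122417).
Jacobian J = [[2·a·b + 1, a^2 + 4], [-10·a + 4·b^2 - sin(a), 8·a·b - 2·b]].
At the point, J = [[-1.5000, 4.2500], [30.479426, -15.0000]] (det J = -107.037559).
Solving J·Δ = −F gives Δ = (-0.5195, -2.3304).
Then the next iterate is (a, b)₁ = (-1.0195, 0.1696).
Re-evaluating at (-1.0195, 0.1696): F = (-1.164821, -4.819174), so ‖F‖₂ = 4.9579.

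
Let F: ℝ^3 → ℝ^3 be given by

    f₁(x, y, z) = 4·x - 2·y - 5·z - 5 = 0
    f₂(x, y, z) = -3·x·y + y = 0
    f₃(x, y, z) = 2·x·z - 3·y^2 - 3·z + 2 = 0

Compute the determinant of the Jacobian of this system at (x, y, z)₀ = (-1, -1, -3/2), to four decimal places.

J = [[4, -2, -5], [-3·y, -3·x + 1, 0], [2·z, -6·y, 2·x - 3]].
At the point, J = [[4.0000, -2.0000, -5.0000], [3.0000, 4.0000, 0.0000], [-3.0000, 6.0000, -5.0000]].
det J = -260.0000.

-260.0000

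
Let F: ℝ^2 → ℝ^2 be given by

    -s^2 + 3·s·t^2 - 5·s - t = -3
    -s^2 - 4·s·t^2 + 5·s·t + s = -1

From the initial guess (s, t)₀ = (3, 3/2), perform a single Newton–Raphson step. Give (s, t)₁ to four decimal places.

At (3, 3/2): F = (-2.2500, -9.5000).
Jacobian J = [[-2·s + 3·t^2 - 5, 6·s·t - 1], [-2·s - 4·t^2 + 5·t + 1, -8·s·t + 5·s]].
At the point, J = [[-4.2500, 26.0000], [-6.5000, -21.0000]] (det J = 258.2500).
Solving J·Δ = −F gives Δ = (-1.1394, -0.0997).
Then the next iterate is (s, t)₁ = (1.8606, 1.4003).

(1.8606, 1.4003)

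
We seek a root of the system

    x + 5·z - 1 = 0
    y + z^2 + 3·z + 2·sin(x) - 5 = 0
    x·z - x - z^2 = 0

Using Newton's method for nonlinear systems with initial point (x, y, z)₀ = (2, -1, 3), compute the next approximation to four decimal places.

At (2, -1, 3): F = (16.0000, 13.818595, -5.0000).
Jacobian J = [[1, 0, 5], [2·cos(x), 1, 2·z + 3], [z - 1, 0, x - 2·z]].
At the point, J = [[1.0000, 0.0000, 5.0000], [-0.832294, 1.0000, 9.0000], [2.0000, 0.0000, -4.0000]] (det J = -14.0000).
Solving J·Δ = −F gives Δ = (-2.7857, 7.6486, -2.6429).
Then the next iterate is (x, y, z)₁ = (-0.7857, 6.6486, 0.3571).

(-0.7857, 6.6486, 0.3571)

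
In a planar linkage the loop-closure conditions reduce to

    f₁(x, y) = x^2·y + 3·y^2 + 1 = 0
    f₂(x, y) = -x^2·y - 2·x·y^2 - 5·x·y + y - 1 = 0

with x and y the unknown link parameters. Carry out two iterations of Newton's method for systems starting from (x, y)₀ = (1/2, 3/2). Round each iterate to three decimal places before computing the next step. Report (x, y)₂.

At (1/2, 3/2): F = (8.125, -5.875).
Jacobian J = [[2·x·y, x^2 + 6·y], [-2·x·y - 2·y^2 - 5·y, -x^2 - 4·x·y - 5·x + 1]].
At the point, J = [[1.500, 9.250], [-13.500, -4.750]] (det J = 117.750).
Solving J·Δ = −F gives Δ = (-0.134, -0.857).
Then the next iterate is (x, y)₁ = (0.366, 0.643).
Round to (0.366, 0.643) and repeat: F = (2.32648, -1.92247), J = [[0.47068, 3.99196], [-4.51257, -1.90531]].
Δ = (-0.189, -0.560), so (x, y)₂ = (0.177, 0.083).

(0.177, 0.083)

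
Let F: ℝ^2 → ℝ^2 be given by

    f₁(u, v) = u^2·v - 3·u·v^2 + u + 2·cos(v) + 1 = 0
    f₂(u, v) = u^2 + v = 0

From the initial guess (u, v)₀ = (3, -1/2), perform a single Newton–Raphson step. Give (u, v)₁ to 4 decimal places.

At (3, -1/2): F = (-0.994835, 8.5000).
Jacobian J = [[2·u·v - 3·v^2 + 1, u^2 - 6·u·v - 2·sin(v)], [2·u, 1]].
At the point, J = [[-2.7500, 18.958851], [6.0000, 1.0000]] (det J = -116.503106).
Solving J·Δ = −F gives Δ = (-1.3918, -0.1494).
Then the next iterate is (u, v)₁ = (1.6082, -0.6494).

(1.6082, -0.6494)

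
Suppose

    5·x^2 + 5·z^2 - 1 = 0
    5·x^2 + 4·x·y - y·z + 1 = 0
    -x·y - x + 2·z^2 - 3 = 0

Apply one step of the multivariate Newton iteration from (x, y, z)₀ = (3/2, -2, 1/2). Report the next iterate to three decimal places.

At (3/2, -2, 1/2): F = (11.500, 1.250, -1.000).
Jacobian J = [[10·x, 0, 10·z], [10·x + 4·y, 4·x - z, -y], [-y - 1, -x, 4·z]].
At the point, J = [[15.000, 0.000, 5.000], [7.000, 5.500, 2.000], [1.000, -1.500, 2.000]] (det J = 130.000).
Solving J·Δ = −F gives Δ = (-1.378, 0.860, 1.834).
Then the next iterate is (x, y, z)₁ = (0.122, -1.140, 2.334).

(0.122, -1.140, 2.334)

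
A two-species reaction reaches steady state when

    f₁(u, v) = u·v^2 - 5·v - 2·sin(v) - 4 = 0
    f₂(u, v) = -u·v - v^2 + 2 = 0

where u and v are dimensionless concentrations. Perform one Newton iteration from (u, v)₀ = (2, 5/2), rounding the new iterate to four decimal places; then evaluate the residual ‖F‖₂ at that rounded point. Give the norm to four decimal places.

At (2, 5/2): F = (-5.196944, -9.2500).
Jacobian J = [[v^2, 2·u·v - 2·cos(v) - 5], [-v, -u - 2·v]].
At the point, J = [[6.2500, 6.602287], [-2.5000, -7.0000]] (det J = -27.244282).
Solving J·Δ = −F gives Δ = (3.5769, -2.5989).
Then the next iterate is (u, v)₁ = (5.5769, -0.0989).
Re-evaluating at (5.5769, -0.0989): F = (-3.253473, 2.541774), so ‖F‖₂ = 4.1286.

4.1286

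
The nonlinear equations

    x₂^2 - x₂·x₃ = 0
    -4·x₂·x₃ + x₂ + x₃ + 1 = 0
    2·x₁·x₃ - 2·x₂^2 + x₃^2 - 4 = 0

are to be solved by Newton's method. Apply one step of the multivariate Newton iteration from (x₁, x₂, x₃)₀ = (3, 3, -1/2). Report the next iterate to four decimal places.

(-2.6260, 1.6080, -0.0160)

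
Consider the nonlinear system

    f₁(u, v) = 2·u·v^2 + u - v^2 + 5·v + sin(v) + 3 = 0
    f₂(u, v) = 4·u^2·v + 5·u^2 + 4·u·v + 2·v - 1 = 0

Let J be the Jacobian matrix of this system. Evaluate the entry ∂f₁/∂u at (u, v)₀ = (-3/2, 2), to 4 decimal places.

∂f₁/∂u = 2·v^2 + 1.
At (-3/2, 2) this is 9.0000.

9.0000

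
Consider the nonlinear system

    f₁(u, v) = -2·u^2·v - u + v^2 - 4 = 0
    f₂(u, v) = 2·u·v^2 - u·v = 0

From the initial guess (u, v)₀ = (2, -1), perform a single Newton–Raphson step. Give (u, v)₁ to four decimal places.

At (2, -1): F = (3.0000, 6.0000).
Jacobian J = [[-4·u·v - 1, -2·u^2 + 2·v], [2·v^2 - v, 4·u·v - u]].
At the point, J = [[7.0000, -10.0000], [3.0000, -10.0000]] (det J = -40.0000).
Solving J·Δ = −F gives Δ = (0.7500, 0.8250).
Then the next iterate is (u, v)₁ = (2.7500, -0.1750).

(2.7500, -0.1750)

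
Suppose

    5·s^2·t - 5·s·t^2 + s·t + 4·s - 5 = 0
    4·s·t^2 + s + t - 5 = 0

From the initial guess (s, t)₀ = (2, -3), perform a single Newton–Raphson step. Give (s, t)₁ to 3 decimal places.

(1.040, -2.351)

At (2, -3): F = (-153.000, 66.000).
Jacobian J = [[10·s·t - 5·t^2 + t + 4, 5·s^2 - 10·s·t + s], [4·t^2 + 1, 8·s·t + 1]].
At the point, J = [[-104.000, 82.000], [37.000, -47.000]] (det J = 1854.000).
Solving J·Δ = −F gives Δ = (-0.960, 0.649).
Then the next iterate is (s, t)₁ = (1.040, -2.351).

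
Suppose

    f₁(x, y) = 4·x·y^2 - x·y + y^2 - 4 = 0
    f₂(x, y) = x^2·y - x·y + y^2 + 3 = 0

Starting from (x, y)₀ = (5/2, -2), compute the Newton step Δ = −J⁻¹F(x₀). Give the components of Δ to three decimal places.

At (5/2, -2): F = (45.000, -0.500).
Jacobian J = [[4·y^2 - y, 8·x·y - x + 2·y], [2·x·y - y, x^2 - x + 2·y]].
At the point, J = [[18.000, -46.500], [-8.000, -0.250]] (det J = -376.500).
Solving J·Δ = −F gives Δ = (-0.092, 0.932).

(-0.092, 0.932)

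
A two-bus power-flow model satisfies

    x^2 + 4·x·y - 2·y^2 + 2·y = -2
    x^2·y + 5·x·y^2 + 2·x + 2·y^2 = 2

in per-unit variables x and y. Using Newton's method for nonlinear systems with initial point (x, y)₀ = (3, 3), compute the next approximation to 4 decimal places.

(1.1172, 2.4449)

At (3, 3): F = (35.0000, 184.0000).
Jacobian J = [[2·x + 4·y, 4·x - 4·y + 2], [2·x·y + 5·y^2 + 2, x^2 + 10·x·y + 4·y]].
At the point, J = [[18.0000, 2.0000], [65.0000, 111.0000]] (det J = 1868.0000).
Solving J·Δ = −F gives Δ = (-1.8828, -0.5551).
Then the next iterate is (x, y)₁ = (1.1172, 2.4449).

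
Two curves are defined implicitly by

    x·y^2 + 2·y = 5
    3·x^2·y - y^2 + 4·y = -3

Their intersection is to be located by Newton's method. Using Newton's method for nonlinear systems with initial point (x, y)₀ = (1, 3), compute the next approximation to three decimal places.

(0.185, 2.667)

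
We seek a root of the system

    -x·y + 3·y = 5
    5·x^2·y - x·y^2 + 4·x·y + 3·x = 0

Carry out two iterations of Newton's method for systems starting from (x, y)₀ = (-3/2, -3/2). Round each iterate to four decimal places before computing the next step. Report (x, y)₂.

At (-3/2, -3/2): F = (-11.7500, -9.0000).
Jacobian J = [[-y, -x + 3], [10·x·y - y^2 + 4·y + 3, 5·x^2 - 2·x·y + 4·x]].
At the point, J = [[1.5000, 4.5000], [17.2500, 0.7500]] (det J = -76.5000).
Solving J·Δ = −F gives Δ = (0.4142, 2.4730).
Then the next iterate is (x, y)₁ = (-1.0858, 0.9730).
Round to (-1.0858, 0.9730) and repeat: F = (-1.024517, -0.719727), J = [[-0.9730, 4.0858], [-4.619563, 3.664575]].
Δ = (0.0532, 0.2634), so (x, y)₂ = (-1.0326, 1.2364).

(-1.0326, 1.2364)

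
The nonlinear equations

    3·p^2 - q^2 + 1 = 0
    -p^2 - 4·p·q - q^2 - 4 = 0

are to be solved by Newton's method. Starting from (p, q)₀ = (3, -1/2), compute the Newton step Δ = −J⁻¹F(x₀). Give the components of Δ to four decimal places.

(-1.5361, -0.1005)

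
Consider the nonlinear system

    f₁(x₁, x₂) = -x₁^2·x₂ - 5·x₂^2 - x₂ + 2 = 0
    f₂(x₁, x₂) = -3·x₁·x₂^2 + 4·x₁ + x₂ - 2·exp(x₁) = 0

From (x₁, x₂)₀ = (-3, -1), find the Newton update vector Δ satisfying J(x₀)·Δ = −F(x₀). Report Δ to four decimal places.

At (-3, -1): F = (7.0000, -4.099574).
Jacobian J = [[-2·x₁·x₂, -x₁^2 - 10·x₂ - 1], [-3·x₂^2 - 2·exp(x₁) + 4, -6·x₁·x₂ + 1]].
At the point, J = [[-6.0000, 0.0000], [0.900426, -17.0000]] (det J = 102.0000).
Solving J·Δ = −F gives Δ = (1.1667, -0.1794).

(1.1667, -0.1794)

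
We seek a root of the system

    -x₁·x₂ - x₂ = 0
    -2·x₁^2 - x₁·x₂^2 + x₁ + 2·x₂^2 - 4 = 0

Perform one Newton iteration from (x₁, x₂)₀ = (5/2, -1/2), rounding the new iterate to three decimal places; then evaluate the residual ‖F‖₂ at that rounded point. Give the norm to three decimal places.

4.936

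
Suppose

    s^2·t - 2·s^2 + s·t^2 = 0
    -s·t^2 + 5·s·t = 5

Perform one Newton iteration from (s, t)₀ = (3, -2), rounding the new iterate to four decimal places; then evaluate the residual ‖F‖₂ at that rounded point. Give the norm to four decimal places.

15.8237

At (3, -2): F = (-24.0000, -47.0000).
Jacobian J = [[2·s·t - 4·s + t^2, s^2 + 2·s·t], [-t^2 + 5·t, -2·s·t + 5·s]].
At the point, J = [[-20.0000, -3.0000], [-14.0000, 27.0000]] (det J = -582.0000).
Solving J·Δ = −F gives Δ = (-1.3557, 1.0378).
Then the next iterate is (s, t)₁ = (1.6443, -0.9622).
Re-evaluating at (1.6443, -0.9622): F = (-6.486626, -14.433068), so ‖F‖₂ = 15.8237.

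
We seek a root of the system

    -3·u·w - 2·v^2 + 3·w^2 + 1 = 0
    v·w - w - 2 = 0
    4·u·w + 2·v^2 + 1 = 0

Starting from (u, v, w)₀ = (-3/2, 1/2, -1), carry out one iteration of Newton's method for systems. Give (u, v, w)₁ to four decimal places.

(-2.0109, -1.4674, -0.0652)

At (-3/2, 1/2, -1): F = (-1.0000, -1.5000, 7.5000).
Jacobian J = [[-3·w, -4·v, -3·u + 6·w], [0, w, v - 1], [4·w, 4·v, 4·u]].
At the point, J = [[3.0000, -2.0000, -1.5000], [0.0000, -1.0000, -0.5000], [-4.0000, 2.0000, -6.0000]] (det J = 23.0000).
Solving J·Δ = −F gives Δ = (-0.5109, -1.9674, 0.9348).
Then the next iterate is (u, v, w)₁ = (-2.0109, -1.4674, -0.0652).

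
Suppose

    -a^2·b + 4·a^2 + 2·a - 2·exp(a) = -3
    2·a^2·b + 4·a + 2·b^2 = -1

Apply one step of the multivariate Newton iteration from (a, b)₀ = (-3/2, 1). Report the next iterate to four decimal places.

At (-3/2, 1): F = (6.303740, 1.5000).
Jacobian J = [[-2·a·b + 8·a - 2·exp(a) + 2, -a^2], [4·a·b + 4, 2·a^2 + 4·b]].
At the point, J = [[-7.446260, -2.2500], [-2.0000, 8.5000]] (det J = -67.793213).
Solving J·Δ = −F gives Δ = (0.8402, 0.0212).
Then the next iterate is (a, b)₁ = (-0.6598, 1.0212).

(-0.6598, 1.0212)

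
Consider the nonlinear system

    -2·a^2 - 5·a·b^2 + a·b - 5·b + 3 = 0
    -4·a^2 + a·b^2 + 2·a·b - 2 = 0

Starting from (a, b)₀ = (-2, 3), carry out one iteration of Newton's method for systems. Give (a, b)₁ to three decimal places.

At (-2, 3): F = (64.000, -48.000).
Jacobian J = [[-4·a - 5·b^2 + b, -10·a·b + a - 5], [-8·a + b^2 + 2·b, 2·a·b + 2·a]].
At the point, J = [[-34.000, 53.000], [31.000, -16.000]] (det J = -1099.000).
Solving J·Δ = −F gives Δ = (1.383, -0.320).
Then the next iterate is (a, b)₁ = (-0.617, 2.680).

(-0.617, 2.680)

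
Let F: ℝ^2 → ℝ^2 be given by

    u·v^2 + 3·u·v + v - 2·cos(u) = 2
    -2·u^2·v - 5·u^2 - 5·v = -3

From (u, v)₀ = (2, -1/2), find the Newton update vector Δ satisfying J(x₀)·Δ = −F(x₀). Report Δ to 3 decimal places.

At (2, -1/2): F = (-4.16771, -10.500).
Jacobian J = [[v^2 + 3·v + 2·sin(u), 2·u·v + 3·u + 1], [-4·u·v - 10·u, -2·u^2 - 5]].
At the point, J = [[0.56859, 5.000], [-16.000, -13.000]] (det J = 72.60827).
Solving J·Δ = −F gives Δ = (-1.469, 1.001).

(-1.469, 1.001)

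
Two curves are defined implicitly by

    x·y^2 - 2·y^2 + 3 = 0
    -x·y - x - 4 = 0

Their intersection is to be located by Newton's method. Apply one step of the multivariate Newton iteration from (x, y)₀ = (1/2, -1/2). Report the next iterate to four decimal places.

(-7.6000, -0.9000)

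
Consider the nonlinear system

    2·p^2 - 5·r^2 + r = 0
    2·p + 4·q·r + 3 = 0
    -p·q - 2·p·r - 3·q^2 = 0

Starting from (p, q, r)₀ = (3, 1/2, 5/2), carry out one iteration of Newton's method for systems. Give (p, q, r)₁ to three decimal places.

(2.000, -0.510, 1.552)

At (3, 1/2, 5/2): F = (-10.750, 14.000, -17.250).
Jacobian J = [[4·p, 0, -10·r + 1], [2, 4·r, 4·q], [-q - 2·r, -p - 6·q, -2·p]].
At the point, J = [[12.000, 0.000, -24.000], [2.000, 10.000, 2.000], [-5.500, -6.000, -6.000]] (det J = -1608.000).
Solving J·Δ = −F gives Δ = (-1.000, -1.010, -0.948).
Then the next iterate is (p, q, r)₁ = (2.000, -0.510, 1.552).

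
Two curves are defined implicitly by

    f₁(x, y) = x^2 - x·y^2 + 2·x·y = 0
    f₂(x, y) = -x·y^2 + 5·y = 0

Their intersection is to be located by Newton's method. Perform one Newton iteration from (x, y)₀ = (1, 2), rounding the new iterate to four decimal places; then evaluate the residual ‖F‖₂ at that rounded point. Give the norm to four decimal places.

54.2718

At (1, 2): F = (1.0000, 6.0000).
Jacobian J = [[2·x - y^2 + 2·y, -2·x·y + 2·x], [-y^2, -2·x·y + 5]].
At the point, J = [[2.0000, -2.0000], [-4.0000, 1.0000]] (det J = -6.0000).
Solving J·Δ = −F gives Δ = (2.1667, 2.6667).
Then the next iterate is (x, y)₁ = (3.1667, 4.6667).
Re-evaluating at (3.1667, 4.6667): F = (-29.380607, -45.631174), so ‖F‖₂ = 54.2718.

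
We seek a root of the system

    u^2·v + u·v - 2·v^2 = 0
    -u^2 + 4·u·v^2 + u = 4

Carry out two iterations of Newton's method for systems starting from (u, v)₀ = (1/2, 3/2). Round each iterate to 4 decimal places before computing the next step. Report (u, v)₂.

(1.0085, 0.9846)

At (1/2, 3/2): F = (-3.3750, 0.7500).
Jacobian J = [[2·u·v + v, u^2 + u - 4·v], [-2·u + 4·v^2 + 1, 8·u·v]].
At the point, J = [[3.0000, -5.2500], [9.0000, 6.0000]] (det J = 65.2500).
Solving J·Δ = −F gives Δ = (0.2500, -0.5000).
Then the next iterate is (u, v)₁ = (0.7500, 1.0000).
Round to (0.7500, 1.0000) and repeat: F = (-0.6875, -0.8125), J = [[2.5000, -2.6875], [3.5000, 6.0000]].
Δ = (0.2585, -0.0154), so (u, v)₂ = (1.0085, 0.9846).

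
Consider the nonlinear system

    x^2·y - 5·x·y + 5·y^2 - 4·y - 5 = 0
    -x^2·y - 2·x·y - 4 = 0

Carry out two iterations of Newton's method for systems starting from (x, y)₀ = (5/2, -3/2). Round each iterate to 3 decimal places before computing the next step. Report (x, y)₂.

At (5/2, -3/2): F = (21.625, 12.875).
Jacobian J = [[2·x·y - 5·y, x^2 - 5·x + 10·y - 4], [-2·x·y - 2·y, -x^2 - 2·x]].
At the point, J = [[0.000, -25.250], [10.500, -11.250]] (det J = 265.125).
Solving J·Δ = −F gives Δ = (-0.309, 0.856).
Then the next iterate is (x, y)₁ = (2.191, -0.644).
Round to (2.191, -0.644) and repeat: F = (3.61319, 1.91352), J = [[0.39799, -16.59452], [4.11001, -9.18248]].
Δ = (0.022, 0.218), so (x, y)₂ = (2.213, -0.426).

(2.213, -0.426)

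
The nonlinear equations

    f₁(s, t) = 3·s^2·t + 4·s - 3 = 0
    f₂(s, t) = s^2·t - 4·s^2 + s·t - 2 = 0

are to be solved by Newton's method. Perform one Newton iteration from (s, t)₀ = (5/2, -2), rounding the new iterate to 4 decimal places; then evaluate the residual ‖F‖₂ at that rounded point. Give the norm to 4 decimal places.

12.2932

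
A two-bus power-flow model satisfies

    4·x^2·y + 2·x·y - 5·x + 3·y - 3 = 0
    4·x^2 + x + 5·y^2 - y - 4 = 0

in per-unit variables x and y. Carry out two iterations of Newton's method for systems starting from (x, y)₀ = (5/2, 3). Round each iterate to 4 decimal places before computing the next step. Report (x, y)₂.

At (5/2, 3): F = (83.5000, 65.5000).
Jacobian J = [[8·x·y + 2·y - 5, 4·x^2 + 2·x + 3], [8·x + 1, 10·y - 1]].
At the point, J = [[61.0000, 33.0000], [21.0000, 29.0000]] (det J = 1076.0000).
Solving J·Δ = −F gives Δ = (-0.2416, -2.0836).
Then the next iterate is (x, y)₁ = (2.2584, 0.9164).
Round to (2.2584, 0.9164) and repeat: F = (11.292314, 21.942427), J = [[13.389582, 27.918282], [19.0672, 8.1640]].
Δ = (-1.2302, 0.1855), so (x, y)₂ = (1.0282, 1.1019).

(1.0282, 1.1019)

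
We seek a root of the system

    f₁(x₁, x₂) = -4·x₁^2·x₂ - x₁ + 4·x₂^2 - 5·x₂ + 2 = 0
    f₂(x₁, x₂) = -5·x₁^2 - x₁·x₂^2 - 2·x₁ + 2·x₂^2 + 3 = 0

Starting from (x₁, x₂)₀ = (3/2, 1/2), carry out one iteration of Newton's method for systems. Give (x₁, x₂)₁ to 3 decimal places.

At (3/2, 1/2): F = (-5.500, -11.125).
Jacobian J = [[-8·x₁·x₂ - 1, -4·x₁^2 + 8·x₂ - 5], [-10·x₁ - x₂^2 - 2, -2·x₁·x₂ + 4·x₂]].
At the point, J = [[-7.000, -10.000], [-17.250, 0.500]] (det J = -176.000).
Solving J·Δ = −F gives Δ = (-0.648, -0.097).
Then the next iterate is (x₁, x₂)₁ = (0.852, 0.403).

(0.852, 0.403)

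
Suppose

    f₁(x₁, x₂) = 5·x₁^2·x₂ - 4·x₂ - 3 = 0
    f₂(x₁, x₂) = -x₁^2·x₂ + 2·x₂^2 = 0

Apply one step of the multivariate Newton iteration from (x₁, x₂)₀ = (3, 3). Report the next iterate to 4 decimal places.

(2.2768, 1.6607)

At (3, 3): F = (120.0000, -9.0000).
Jacobian J = [[10·x₁·x₂, 5·x₁^2 - 4], [-2·x₁·x₂, -x₁^2 + 4·x₂]].
At the point, J = [[90.0000, 41.0000], [-18.0000, 3.0000]] (det J = 1008.0000).
Solving J·Δ = −F gives Δ = (-0.7232, -1.3393).
Then the next iterate is (x₁, x₂)₁ = (2.2768, 1.6607).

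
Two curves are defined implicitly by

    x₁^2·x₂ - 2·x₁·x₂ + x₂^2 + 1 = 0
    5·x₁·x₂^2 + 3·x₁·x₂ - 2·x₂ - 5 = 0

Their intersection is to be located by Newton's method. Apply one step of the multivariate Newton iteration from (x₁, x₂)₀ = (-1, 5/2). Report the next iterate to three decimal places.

(-6.250, -5.906)

At (-1, 5/2): F = (14.750, -48.750).
Jacobian J = [[2·x₁·x₂ - 2·x₂, x₁^2 - 2·x₁ + 2·x₂], [5·x₂^2 + 3·x₂, 10·x₁·x₂ + 3·x₁ - 2]].
At the point, J = [[-10.000, 8.000], [38.750, -30.000]] (det J = -10.000).
Solving J·Δ = −F gives Δ = (-5.250, -8.406).
Then the next iterate is (x₁, x₂)₁ = (-6.250, -5.906).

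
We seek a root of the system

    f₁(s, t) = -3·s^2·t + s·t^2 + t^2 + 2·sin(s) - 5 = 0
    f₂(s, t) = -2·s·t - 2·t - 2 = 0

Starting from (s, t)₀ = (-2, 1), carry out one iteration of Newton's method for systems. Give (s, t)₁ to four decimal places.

At (-2, 1): F = (-19.818595, 0.0000).
Jacobian J = [[-6·s·t + t^2 + 2·cos(s), -3·s^2 + 2·s·t + 2·t], [-2·t, -2·s - 2]].
At the point, J = [[12.167706, -14.0000], [-2.0000, 2.0000]] (det J = -3.664587).
Solving J·Δ = −F gives Δ = (-10.8163, -10.8163).
Then the next iterate is (s, t)₁ = (-12.8163, -9.8163).

(-12.8163, -9.8163)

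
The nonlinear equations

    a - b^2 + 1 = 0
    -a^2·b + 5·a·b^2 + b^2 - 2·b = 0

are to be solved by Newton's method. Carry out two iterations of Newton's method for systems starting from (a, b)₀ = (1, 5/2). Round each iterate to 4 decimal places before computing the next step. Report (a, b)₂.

(0.4211, 1.2453)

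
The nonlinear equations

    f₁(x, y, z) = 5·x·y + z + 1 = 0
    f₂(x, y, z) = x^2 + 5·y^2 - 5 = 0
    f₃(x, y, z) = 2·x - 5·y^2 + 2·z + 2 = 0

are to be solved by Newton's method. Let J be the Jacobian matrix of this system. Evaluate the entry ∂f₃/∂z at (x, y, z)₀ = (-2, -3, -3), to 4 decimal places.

2.0000

∂f₃/∂z = 2.
At (-2, -3, -3) this is 2.0000.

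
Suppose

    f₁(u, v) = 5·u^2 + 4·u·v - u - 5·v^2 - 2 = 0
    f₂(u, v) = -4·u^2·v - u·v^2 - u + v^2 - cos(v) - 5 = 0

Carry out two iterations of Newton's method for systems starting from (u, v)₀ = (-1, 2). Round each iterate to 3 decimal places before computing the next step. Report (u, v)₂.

(-23.228, -1.588)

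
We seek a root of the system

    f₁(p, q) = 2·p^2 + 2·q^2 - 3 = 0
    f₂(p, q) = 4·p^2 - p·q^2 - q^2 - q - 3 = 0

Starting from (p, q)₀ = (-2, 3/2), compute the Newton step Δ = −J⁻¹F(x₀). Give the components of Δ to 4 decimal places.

At (-2, 3/2): F = (9.5000, 13.7500).
Jacobian J = [[4·p, 4·q], [8·p - q^2, -2·p·q - 2·q - 1]].
At the point, J = [[-8.0000, 6.0000], [-18.2500, 2.0000]] (det J = 93.5000).
Solving J·Δ = −F gives Δ = (0.6791, -0.6778).

(0.6791, -0.6778)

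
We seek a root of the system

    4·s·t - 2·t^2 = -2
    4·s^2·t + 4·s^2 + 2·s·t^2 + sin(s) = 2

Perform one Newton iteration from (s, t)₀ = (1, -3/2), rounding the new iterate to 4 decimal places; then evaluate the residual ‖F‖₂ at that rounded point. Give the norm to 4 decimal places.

19.4679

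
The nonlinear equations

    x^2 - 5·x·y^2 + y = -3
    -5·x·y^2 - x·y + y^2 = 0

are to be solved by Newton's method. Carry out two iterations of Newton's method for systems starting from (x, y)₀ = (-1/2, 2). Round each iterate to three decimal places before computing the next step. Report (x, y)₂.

(0.170, 2.414)

At (-1/2, 2): F = (15.250, 15.000).
Jacobian J = [[2·x - 5·y^2, -10·x·y + 1], [-5·y^2 - y, -10·x·y - x + 2·y]].
At the point, J = [[-21.000, 11.000], [-22.000, 14.500]] (det J = -62.500).
Solving J·Δ = −F gives Δ = (0.898, 0.328).
Then the next iterate is (x, y)₁ = (0.398, 2.328).
Round to (0.398, 2.328) and repeat: F = (-5.29857, -6.29193), J = [[-26.30192, -8.26544], [-29.42592, -5.00744]].
Δ = (-0.228, 0.086), so (x, y)₂ = (0.170, 2.414).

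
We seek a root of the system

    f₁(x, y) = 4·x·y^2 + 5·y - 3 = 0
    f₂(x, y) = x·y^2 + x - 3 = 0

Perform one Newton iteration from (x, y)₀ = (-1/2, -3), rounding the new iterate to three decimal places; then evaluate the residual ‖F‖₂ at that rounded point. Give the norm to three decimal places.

At (-1/2, -3): F = (-36.000, -8.000).
Jacobian J = [[4·y^2, 8·x·y + 5], [y^2 + 1, 2·x·y]].
At the point, J = [[36.000, 17.000], [10.000, 3.000]] (det J = -62.000).
Solving J·Δ = −F gives Δ = (0.452, 1.161).
Then the next iterate is (x, y)₁ = (-0.048, -1.839).
Re-evaluating at (-0.048, -1.839): F = (-12.84433, -3.21033), so ‖F‖₂ = 13.239.

13.239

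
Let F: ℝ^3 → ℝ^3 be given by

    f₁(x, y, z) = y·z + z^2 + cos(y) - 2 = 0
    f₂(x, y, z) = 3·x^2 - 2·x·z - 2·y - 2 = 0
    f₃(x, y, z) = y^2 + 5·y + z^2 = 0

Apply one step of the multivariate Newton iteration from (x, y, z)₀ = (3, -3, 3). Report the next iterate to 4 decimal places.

At (3, -3, 3): F = (-2.989992, 13.0000, 3.0000).
Jacobian J = [[0, z - sin(y), y + 2·z], [6·x - 2·z, -2, -2·x], [0, 2·y + 5, 2·z]].
At the point, J = [[0.0000, 3.141120, 3.0000], [12.0000, -2.0000, -6.0000], [0.0000, -1.0000, 6.0000]] (det J = -262.160641).
Solving J·Δ = −F gives Δ = (-1.0250, 1.2331, -0.2945).
Then the next iterate is (x, y, z)₁ = (1.9750, -1.7669, 2.7055).

(1.9750, -1.7669, 2.7055)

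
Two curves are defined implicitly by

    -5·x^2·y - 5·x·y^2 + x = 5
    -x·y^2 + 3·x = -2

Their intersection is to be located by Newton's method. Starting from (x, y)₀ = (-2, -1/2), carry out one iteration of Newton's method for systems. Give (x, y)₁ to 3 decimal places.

At (-2, -1/2): F = (5.500, -3.500).
Jacobian J = [[-10·x·y - 5·y^2 + 1, -5·x^2 - 10·x·y], [-y^2 + 3, -2·x·y]].
At the point, J = [[-10.250, -30.000], [2.750, -2.000]] (det J = 103.000).
Solving J·Δ = −F gives Δ = (1.126, -0.201).
Then the next iterate is (x, y)₁ = (-0.874, -0.701).

(-0.874, -0.701)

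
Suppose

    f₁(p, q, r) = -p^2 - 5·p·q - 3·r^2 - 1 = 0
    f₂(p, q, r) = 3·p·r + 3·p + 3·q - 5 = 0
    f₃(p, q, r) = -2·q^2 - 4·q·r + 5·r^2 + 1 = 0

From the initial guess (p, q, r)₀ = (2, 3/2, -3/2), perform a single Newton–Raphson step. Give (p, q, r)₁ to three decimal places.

(1.074, 0.608, -0.702)

At (2, 3/2, -3/2): F = (-26.750, -3.500, 16.750).
Jacobian J = [[-2·p - 5·q, -5·p, -6·r], [3·r + 3, 3, 3·p], [0, -4·q - 4·r, -4·q + 10·r]].
At the point, J = [[-11.500, -10.000, 9.000], [-1.500, 3.000, 6.000], [0.000, 0.000, -21.000]] (det J = 1039.500).
Solving J·Δ = −F gives Δ = (-0.926, -0.892, 0.798).
Then the next iterate is (p, q, r)₁ = (1.074, 0.608, -0.702).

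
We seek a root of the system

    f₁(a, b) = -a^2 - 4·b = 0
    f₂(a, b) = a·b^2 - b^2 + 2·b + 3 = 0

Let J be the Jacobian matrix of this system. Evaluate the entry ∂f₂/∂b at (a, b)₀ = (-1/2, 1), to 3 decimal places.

-1.000

∂f₂/∂b = 2·a·b - 2·b + 2.
At (-1/2, 1) this is -1.000.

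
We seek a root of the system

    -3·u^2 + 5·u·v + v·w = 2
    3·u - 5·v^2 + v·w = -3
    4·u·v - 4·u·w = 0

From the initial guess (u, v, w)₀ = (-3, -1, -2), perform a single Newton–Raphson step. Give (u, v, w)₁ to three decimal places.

At (-3, -1, -2): F = (-12.000, -9.000, -12.000).
Jacobian J = [[-6·u + 5·v, 5·u + w, v], [3, -10·v + w, v], [4·v - 4·w, 4·u, -4·u]].
At the point, J = [[13.000, -17.000, -1.000], [3.000, 8.000, -1.000], [4.000, -12.000, 12.000]] (det J = 1840.000).
Solving J·Δ = −F gives Δ = (1.767, 0.587, 0.998).
Then the next iterate is (u, v, w)₁ = (-1.233, -0.413, -1.002).

(-1.233, -0.413, -1.002)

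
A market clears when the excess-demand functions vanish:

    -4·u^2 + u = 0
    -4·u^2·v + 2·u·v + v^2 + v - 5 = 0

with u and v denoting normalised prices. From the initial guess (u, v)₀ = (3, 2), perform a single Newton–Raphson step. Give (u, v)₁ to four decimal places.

At (3, 2): F = (-33.0000, -59.0000).
Jacobian J = [[-8·u + 1, 0], [-8·u·v + 2·v, -4·u^2 + 2·u + 2·v + 1]].
At the point, J = [[-23.0000, 0.0000], [-44.0000, -25.0000]] (det J = 575.0000).
Solving J·Δ = −F gives Δ = (-1.4348, 0.1652).
Then the next iterate is (u, v)₁ = (1.5652, 2.1652).

(1.5652, 2.1652)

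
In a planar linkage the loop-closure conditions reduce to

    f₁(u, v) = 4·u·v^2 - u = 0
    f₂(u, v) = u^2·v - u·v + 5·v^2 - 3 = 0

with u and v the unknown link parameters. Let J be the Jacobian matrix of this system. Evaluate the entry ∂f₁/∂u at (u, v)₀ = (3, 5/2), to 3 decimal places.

24.000

∂f₁/∂u = 4·v^2 - 1.
At (3, 5/2) this is 24.000.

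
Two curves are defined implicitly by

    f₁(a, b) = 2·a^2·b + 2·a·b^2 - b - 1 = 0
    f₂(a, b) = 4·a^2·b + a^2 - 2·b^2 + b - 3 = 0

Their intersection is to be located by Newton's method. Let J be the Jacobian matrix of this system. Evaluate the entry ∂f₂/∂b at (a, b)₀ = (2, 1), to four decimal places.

∂f₂/∂b = 4·a^2 - 4·b + 1.
At (2, 1) this is 13.0000.

13.0000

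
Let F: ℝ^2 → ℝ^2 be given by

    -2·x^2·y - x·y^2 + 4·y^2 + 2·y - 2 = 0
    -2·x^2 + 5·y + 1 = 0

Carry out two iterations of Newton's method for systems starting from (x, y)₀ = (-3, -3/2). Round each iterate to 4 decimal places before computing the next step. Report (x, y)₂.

(5.2277, -4.3169)

At (-3, -3/2): F = (37.7500, -24.5000).
Jacobian J = [[-4·x·y - y^2, -2·x^2 - 2·x·y + 8·y + 2], [-4·x, 5]].
At the point, J = [[-20.2500, -37.0000], [12.0000, 5.0000]] (det J = 342.7500).
Solving J·Δ = −F gives Δ = (2.0941, -0.1258).
Then the next iterate is (x, y)₁ = (-0.9059, -1.6258).
Round to (-0.9059, -1.6258) and repeat: F = (10.384242, -8.770310), J = [[-8.534475, -15.593334], [3.6236, 5.0000]].
Δ = (6.1336, -2.6911), so (x, y)₂ = (5.2277, -4.3169).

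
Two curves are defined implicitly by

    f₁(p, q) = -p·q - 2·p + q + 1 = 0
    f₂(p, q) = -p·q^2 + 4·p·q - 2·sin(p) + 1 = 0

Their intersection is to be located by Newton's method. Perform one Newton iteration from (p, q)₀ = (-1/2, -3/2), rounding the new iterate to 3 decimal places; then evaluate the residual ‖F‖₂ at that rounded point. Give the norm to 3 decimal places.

At (-1/2, -3/2): F = (-0.250, 6.08385).
Jacobian J = [[-q - 2, -p + 1], [-q^2 + 4·q - 2·cos(p), -2·p·q + 4·p]].
At the point, J = [[-0.500, 1.500], [-10.00517, -3.500]] (det J = 16.75775).
Solving J·Δ = −F gives Δ = (0.492, 0.331).
Then the next iterate is (p, q)₁ = (-0.008, -1.169).
Re-evaluating at (-0.008, -1.169): F = (-0.16235, 1.06434), so ‖F‖₂ = 1.077.

1.077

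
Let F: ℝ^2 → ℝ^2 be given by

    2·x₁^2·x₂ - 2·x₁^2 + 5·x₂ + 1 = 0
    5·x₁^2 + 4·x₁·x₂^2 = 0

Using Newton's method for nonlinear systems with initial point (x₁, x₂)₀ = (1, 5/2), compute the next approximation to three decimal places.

At (1, 5/2): F = (16.500, 30.000).
Jacobian J = [[4·x₁·x₂ - 4·x₁, 2·x₁^2 + 5], [10·x₁ + 4·x₂^2, 8·x₁·x₂]].
At the point, J = [[6.000, 7.000], [35.000, 20.000]] (det J = -125.000).
Solving J·Δ = −F gives Δ = (0.960, -3.180).
Then the next iterate is (x₁, x₂)₁ = (1.960, -0.680).

(1.960, -0.680)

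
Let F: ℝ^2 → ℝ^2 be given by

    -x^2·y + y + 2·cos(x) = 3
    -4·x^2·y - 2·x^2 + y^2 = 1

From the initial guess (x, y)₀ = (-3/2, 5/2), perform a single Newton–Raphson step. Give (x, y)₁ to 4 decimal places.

(-1.0366, 1.2335)

At (-3/2, 5/2): F = (-5.983526, -21.7500).
Jacobian J = [[-2·x·y - 2·sin(x), -x^2 + 1], [-8·x·y - 4·x, -4·x^2 + 2·y]].
At the point, J = [[9.494990, -1.2500], [36.0000, -4.0000]] (det J = 7.020040).
Solving J·Δ = −F gives Δ = (0.4634, -1.2665).
Then the next iterate is (x, y)₁ = (-1.0366, 1.2335).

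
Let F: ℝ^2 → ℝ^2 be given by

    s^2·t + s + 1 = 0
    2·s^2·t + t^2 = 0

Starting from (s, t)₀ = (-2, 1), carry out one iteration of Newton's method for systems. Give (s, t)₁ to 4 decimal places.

(1.0000, 2.5000)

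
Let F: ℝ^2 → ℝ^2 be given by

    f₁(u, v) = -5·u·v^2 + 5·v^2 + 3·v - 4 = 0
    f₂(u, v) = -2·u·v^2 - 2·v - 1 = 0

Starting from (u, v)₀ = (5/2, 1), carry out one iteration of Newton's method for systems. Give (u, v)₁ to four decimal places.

(2.3333, 0.3611)

At (5/2, 1): F = (-8.5000, -8.0000).
Jacobian J = [[-5·v^2, -10·u·v + 10·v + 3], [-2·v^2, -4·u·v - 2]].
At the point, J = [[-5.0000, -12.0000], [-2.0000, -12.0000]] (det J = 36.0000).
Solving J·Δ = −F gives Δ = (-0.1667, -0.6389).
Then the next iterate is (u, v)₁ = (2.3333, 0.3611).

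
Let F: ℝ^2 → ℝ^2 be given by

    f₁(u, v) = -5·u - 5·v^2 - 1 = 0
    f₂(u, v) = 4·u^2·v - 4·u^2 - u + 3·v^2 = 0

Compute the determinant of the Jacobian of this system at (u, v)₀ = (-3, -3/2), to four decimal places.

J = [[-5, -10·v], [8·u·v - 8·u - 1, 4·u^2 + 6·v]].
At the point, J = [[-5.0000, 15.0000], [59.0000, 27.0000]].
det J = -1020.0000.

-1020.0000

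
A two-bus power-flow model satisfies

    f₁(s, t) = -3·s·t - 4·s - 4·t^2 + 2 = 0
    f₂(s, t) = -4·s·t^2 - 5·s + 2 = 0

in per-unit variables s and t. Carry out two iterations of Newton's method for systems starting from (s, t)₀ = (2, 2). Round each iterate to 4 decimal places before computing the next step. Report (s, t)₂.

(0.4333, -0.1696)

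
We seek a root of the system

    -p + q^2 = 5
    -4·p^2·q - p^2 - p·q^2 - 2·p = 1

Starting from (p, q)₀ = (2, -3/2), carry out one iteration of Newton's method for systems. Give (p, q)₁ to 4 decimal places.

At (2, -3/2): F = (-4.7500, 10.5000).
Jacobian J = [[-1, 2·q], [-8·p·q - 2·p - q^2 - 2, -4·p^2 - 2·p·q]].
At the point, J = [[-1.0000, -3.0000], [15.7500, -10.0000]] (det J = 57.2500).
Solving J·Δ = −F gives Δ = (-1.3799, -1.1234).
Then the next iterate is (p, q)₁ = (0.6201, -2.6234).

(0.6201, -2.6234)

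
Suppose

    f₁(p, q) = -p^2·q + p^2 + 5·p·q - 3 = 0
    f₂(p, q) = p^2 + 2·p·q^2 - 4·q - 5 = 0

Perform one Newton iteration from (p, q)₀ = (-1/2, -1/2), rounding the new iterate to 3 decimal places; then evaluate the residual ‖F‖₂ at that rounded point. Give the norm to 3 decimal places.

At (-1/2, -1/2): F = (-1.375, -3.000).
Jacobian J = [[-2·p·q + 2·p + 5·q, -p^2 + 5·p], [2·p + 2·q^2, 4·p·q - 4]].
At the point, J = [[-4.000, -2.750], [-0.500, -3.000]] (det J = 10.625).
Solving J·Δ = −F gives Δ = (0.388, -1.065).
Then the next iterate is (p, q)₁ = (-0.112, -1.565).
Re-evaluating at (-0.112, -1.565): F = (-2.09142, 0.72392), so ‖F‖₂ = 2.213.

2.213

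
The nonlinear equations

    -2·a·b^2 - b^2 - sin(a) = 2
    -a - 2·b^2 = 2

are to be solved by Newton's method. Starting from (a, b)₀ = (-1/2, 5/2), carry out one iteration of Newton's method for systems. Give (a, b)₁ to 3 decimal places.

(-0.614, 1.111)

At (-1/2, 5/2): F = (-1.52057, -14.000).
Jacobian J = [[-2·b^2 - cos(a), -4·a·b - 2·b], [-1, -4·b]].
At the point, J = [[-13.37758, 0.000], [-1.000, -10.000]] (det J = 133.77583).
Solving J·Δ = −F gives Δ = (-0.114, -1.389).
Then the next iterate is (a, b)₁ = (-0.614, 1.111).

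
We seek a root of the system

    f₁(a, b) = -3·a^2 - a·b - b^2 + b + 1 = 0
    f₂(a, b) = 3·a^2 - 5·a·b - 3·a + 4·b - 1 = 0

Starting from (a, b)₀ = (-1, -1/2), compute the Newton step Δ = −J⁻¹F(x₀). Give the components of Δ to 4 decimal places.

(0.3942, 0.2292)

At (-1, -1/2): F = (-3.2500, 0.5000).
Jacobian J = [[-6·a - b, -a - 2·b + 1], [6·a - 5·b - 3, -5·a + 4]].
At the point, J = [[6.5000, 3.0000], [-6.5000, 9.0000]] (det J = 78.0000).
Solving J·Δ = −F gives Δ = (0.3942, 0.2292).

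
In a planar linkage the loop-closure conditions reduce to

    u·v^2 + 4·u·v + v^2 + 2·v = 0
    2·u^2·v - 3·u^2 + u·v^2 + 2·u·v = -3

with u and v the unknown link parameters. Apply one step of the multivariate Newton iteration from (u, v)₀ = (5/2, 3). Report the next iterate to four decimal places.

At (5/2, 3): F = (67.5000, 59.2500).
Jacobian J = [[v^2 + 4·v, 2·u·v + 4·u + 2·v + 2], [4·u·v - 6·u + v^2 + 2·v, 2·u^2 + 2·u·v + 2·u]].
At the point, J = [[21.0000, 33.0000], [30.0000, 32.5000]] (det J = -307.5000).
Solving J·Δ = −F gives Δ = (0.7756, -2.5390).
Then the next iterate is (u, v)₁ = (3.2756, 0.4610).

(3.2756, 0.4610)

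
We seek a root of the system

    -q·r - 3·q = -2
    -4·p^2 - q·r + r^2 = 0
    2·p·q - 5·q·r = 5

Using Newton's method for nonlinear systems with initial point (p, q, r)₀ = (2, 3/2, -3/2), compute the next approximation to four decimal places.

(1.1141, 0.9293, -1.0960)

At (2, 3/2, -3/2): F = (-0.2500, -11.5000, 12.2500).
Jacobian J = [[0, -r - 3, -q], [-8·p, -r, -q + 2·r], [2·q, 2·p - 5·r, -5·q]].
At the point, J = [[0.0000, -1.5000, -1.5000], [-16.0000, 1.5000, -4.5000], [3.0000, 11.5000, -7.5000]] (det J = 483.0000).
Solving J·Δ = −F gives Δ = (-0.8859, -0.5707, 0.4040).
Then the next iterate is (p, q, r)₁ = (1.1141, 0.9293, -1.0960).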